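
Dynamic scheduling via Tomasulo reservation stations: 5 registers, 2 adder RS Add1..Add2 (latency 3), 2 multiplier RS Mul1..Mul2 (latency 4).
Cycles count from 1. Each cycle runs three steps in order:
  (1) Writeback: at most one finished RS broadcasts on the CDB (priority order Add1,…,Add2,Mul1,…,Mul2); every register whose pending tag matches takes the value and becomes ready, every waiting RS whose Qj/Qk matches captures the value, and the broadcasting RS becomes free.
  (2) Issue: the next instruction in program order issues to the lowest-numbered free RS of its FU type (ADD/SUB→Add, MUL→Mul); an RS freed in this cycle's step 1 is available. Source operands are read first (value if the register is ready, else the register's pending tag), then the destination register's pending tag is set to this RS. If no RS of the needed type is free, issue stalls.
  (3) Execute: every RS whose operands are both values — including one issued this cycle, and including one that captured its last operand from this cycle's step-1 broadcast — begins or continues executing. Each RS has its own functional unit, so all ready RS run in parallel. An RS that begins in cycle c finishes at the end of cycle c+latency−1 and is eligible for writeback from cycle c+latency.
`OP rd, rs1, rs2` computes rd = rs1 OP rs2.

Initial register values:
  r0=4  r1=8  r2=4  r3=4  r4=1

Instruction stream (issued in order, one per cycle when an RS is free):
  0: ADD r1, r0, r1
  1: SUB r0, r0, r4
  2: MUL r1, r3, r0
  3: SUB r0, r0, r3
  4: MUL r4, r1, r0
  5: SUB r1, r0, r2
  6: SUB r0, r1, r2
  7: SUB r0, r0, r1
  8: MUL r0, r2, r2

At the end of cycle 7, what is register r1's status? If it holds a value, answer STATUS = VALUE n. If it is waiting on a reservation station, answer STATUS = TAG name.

STATUS = TAG Add2

cycle 1: issue ADD r1<-Add1 // r0:4,r1:Add1,r2:4,r3:4,r4:1
cycle 2: issue SUB r0<-Add2 // r0:Add2,r1:Add1,r2:4,r3:4,r4:1
cycle 3: issue MUL r1<-Mul1 // r0:Add2,r1:Mul1,r2:4,r3:4,r4:1
cycle 4: CDB Add1=12; issue SUB r0<-Add1 // r0:Add1,r1:Mul1,r2:4,r3:4,r4:1
cycle 5: CDB Add2=3; issue MUL r4<-Mul2 // r0:Add1,r1:Mul1,r2:4,r3:4,r4:Mul2
cycle 6: issue SUB r1<-Add2 // r0:Add1,r1:Add2,r2:4,r3:4,r4:Mul2
cycle 7: stall // r0:Add1,r1:Add2,r2:4,r3:4,r4:Mul2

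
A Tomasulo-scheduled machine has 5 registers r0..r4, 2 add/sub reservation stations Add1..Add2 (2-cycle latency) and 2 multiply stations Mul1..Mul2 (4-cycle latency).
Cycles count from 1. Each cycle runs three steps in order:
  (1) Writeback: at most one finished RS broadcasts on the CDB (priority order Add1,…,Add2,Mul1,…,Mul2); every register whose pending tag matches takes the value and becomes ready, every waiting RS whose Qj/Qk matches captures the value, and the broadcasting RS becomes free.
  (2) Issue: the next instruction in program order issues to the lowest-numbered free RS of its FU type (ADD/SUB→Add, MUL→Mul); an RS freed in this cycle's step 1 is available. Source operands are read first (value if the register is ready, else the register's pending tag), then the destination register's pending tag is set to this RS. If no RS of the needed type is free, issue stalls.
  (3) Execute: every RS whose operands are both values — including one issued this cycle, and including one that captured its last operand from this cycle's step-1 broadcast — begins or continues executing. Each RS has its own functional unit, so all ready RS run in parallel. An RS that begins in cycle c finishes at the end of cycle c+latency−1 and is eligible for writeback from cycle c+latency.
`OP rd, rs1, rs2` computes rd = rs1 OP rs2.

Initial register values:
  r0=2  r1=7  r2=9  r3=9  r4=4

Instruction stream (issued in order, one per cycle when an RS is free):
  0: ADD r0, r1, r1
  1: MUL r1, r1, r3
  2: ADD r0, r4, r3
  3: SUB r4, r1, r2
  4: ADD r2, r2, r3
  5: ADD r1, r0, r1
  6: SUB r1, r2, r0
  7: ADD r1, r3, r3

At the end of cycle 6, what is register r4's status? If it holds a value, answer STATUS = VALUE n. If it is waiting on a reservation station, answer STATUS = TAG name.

STATUS = TAG Add2

  c1: issue ADD r0<-Add1  regs: r0:Add1,r1:7,r2:9,r3:9,r4:4
  c2: issue MUL r1<-Mul1  regs: r0:Add1,r1:Mul1,r2:9,r3:9,r4:4
  c3: CDB Add1=14; issue ADD r0<-Add1  regs: r0:Add1,r1:Mul1,r2:9,r3:9,r4:4
  c4: issue SUB r4<-Add2  regs: r0:Add1,r1:Mul1,r2:9,r3:9,r4:Add2
  c5: CDB Add1=13; issue ADD r2<-Add1  regs: r0:13,r1:Mul1,r2:Add1,r3:9,r4:Add2
  c6: CDB Mul1=63; stall  regs: r0:13,r1:63,r2:Add1,r3:9,r4:Add2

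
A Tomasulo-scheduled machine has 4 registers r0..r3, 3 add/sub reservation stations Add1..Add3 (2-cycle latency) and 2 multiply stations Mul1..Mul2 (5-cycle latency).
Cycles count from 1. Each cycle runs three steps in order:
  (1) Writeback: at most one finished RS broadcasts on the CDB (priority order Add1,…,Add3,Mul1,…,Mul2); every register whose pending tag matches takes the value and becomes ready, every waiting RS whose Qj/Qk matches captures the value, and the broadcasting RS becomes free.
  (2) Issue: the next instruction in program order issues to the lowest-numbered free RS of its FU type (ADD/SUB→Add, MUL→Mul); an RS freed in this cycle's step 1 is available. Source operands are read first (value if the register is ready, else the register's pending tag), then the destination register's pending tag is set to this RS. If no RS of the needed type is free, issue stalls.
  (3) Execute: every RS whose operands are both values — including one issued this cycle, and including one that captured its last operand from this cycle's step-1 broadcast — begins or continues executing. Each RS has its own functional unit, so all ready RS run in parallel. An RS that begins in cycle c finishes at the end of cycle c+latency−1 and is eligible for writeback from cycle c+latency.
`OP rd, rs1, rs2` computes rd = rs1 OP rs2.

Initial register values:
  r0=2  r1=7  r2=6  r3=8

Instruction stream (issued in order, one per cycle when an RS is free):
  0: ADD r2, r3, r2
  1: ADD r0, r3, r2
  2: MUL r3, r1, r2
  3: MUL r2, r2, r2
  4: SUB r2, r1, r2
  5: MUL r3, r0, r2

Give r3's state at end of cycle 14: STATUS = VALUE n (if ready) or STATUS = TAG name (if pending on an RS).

  c1: issue ADD r2<-Add1  regs: r0:2,r1:7,r2:Add1,r3:8
  c2: issue ADD r0<-Add2  regs: r0:Add2,r1:7,r2:Add1,r3:8
  c3: CDB Add1=14; issue MUL r3<-Mul1  regs: r0:Add2,r1:7,r2:14,r3:Mul1
  c4: issue MUL r2<-Mul2  regs: r0:Add2,r1:7,r2:Mul2,r3:Mul1
  c5: CDB Add2=22; issue SUB r2<-Add1  regs: r0:22,r1:7,r2:Add1,r3:Mul1
  c6: stall  regs: r0:22,r1:7,r2:Add1,r3:Mul1
  c7: stall  regs: r0:22,r1:7,r2:Add1,r3:Mul1
  c8: CDB Mul1=98; issue MUL r3<-Mul1  regs: r0:22,r1:7,r2:Add1,r3:Mul1
  c9: CDB Mul2=196  regs: r0:22,r1:7,r2:Add1,r3:Mul1
  c10: -  regs: r0:22,r1:7,r2:Add1,r3:Mul1
  c11: CDB Add1=-189  regs: r0:22,r1:7,r2:-189,r3:Mul1
  c12: -  regs: r0:22,r1:7,r2:-189,r3:Mul1
  c13: -  regs: r0:22,r1:7,r2:-189,r3:Mul1
  c14: -  regs: r0:22,r1:7,r2:-189,r3:Mul1

STATUS = TAG Mul1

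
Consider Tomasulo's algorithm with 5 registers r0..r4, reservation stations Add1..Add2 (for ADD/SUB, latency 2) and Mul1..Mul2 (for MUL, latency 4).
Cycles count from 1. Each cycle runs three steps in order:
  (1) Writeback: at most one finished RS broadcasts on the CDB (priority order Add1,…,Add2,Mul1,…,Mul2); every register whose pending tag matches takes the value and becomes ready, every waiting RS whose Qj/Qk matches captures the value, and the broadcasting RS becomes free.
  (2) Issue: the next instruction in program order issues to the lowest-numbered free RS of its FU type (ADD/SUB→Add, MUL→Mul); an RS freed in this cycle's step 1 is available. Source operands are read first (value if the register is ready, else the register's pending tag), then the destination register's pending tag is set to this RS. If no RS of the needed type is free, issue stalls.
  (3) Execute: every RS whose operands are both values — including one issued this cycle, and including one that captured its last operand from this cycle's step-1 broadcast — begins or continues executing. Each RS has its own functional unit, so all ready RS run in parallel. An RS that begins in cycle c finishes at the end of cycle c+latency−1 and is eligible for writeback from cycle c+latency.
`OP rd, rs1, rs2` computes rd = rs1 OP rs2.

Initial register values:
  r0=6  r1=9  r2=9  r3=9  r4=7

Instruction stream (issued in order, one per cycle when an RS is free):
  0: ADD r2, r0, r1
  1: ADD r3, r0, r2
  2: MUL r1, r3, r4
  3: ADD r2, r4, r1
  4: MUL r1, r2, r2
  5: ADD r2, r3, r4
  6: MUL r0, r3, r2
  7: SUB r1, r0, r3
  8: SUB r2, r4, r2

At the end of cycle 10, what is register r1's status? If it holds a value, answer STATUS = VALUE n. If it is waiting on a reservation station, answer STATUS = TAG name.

  c1: issue ADD r2<-Add1  regs: r0:6,r1:9,r2:Add1,r3:9,r4:7
  c2: issue ADD r3<-Add2  regs: r0:6,r1:9,r2:Add1,r3:Add2,r4:7
  c3: CDB Add1=15; issue MUL r1<-Mul1  regs: r0:6,r1:Mul1,r2:15,r3:Add2,r4:7
  c4: issue ADD r2<-Add1  regs: r0:6,r1:Mul1,r2:Add1,r3:Add2,r4:7
  c5: CDB Add2=21; issue MUL r1<-Mul2  regs: r0:6,r1:Mul2,r2:Add1,r3:21,r4:7
  c6: issue ADD r2<-Add2  regs: r0:6,r1:Mul2,r2:Add2,r3:21,r4:7
  c7: stall  regs: r0:6,r1:Mul2,r2:Add2,r3:21,r4:7
  c8: CDB Add2=28; stall  regs: r0:6,r1:Mul2,r2:28,r3:21,r4:7
  c9: CDB Mul1=147; issue MUL r0<-Mul1  regs: r0:Mul1,r1:Mul2,r2:28,r3:21,r4:7
  c10: issue SUB r1<-Add2  regs: r0:Mul1,r1:Add2,r2:28,r3:21,r4:7

STATUS = TAG Add2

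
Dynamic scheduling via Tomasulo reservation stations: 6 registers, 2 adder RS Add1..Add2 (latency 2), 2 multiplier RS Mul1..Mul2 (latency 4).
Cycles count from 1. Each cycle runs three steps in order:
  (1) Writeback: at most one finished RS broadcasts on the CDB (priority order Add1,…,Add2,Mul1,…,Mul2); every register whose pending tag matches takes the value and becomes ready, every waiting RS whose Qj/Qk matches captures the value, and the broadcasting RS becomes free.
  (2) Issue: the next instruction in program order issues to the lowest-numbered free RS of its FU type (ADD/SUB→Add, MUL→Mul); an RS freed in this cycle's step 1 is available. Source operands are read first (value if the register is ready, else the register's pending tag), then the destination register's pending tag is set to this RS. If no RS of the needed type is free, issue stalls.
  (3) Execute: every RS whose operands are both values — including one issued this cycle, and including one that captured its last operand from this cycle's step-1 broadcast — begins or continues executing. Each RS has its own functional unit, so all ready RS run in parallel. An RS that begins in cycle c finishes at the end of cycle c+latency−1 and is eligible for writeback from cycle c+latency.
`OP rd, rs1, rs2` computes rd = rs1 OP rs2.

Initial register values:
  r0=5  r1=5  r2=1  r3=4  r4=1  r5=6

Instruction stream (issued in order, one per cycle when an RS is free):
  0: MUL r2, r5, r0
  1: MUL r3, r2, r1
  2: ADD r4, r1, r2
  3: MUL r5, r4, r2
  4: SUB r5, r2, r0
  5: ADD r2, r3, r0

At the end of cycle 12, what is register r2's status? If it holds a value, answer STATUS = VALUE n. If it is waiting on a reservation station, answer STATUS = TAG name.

c1: issue MUL r2<-Mul1 | r0:5,r1:5,r2:Mul1,r3:4,r4:1,r5:6
c2: issue MUL r3<-Mul2 | r0:5,r1:5,r2:Mul1,r3:Mul2,r4:1,r5:6
c3: issue ADD r4<-Add1 | r0:5,r1:5,r2:Mul1,r3:Mul2,r4:Add1,r5:6
c4: stall | r0:5,r1:5,r2:Mul1,r3:Mul2,r4:Add1,r5:6
c5: CDB Mul1=30; issue MUL r5<-Mul1 | r0:5,r1:5,r2:30,r3:Mul2,r4:Add1,r5:Mul1
c6: issue SUB r5<-Add2 | r0:5,r1:5,r2:30,r3:Mul2,r4:Add1,r5:Add2
c7: CDB Add1=35; issue ADD r2<-Add1 | r0:5,r1:5,r2:Add1,r3:Mul2,r4:35,r5:Add2
c8: CDB Add2=25 | r0:5,r1:5,r2:Add1,r3:Mul2,r4:35,r5:25
c9: CDB Mul2=150 | r0:5,r1:5,r2:Add1,r3:150,r4:35,r5:25
c10: - | r0:5,r1:5,r2:Add1,r3:150,r4:35,r5:25
c11: CDB Add1=155 | r0:5,r1:5,r2:155,r3:150,r4:35,r5:25
c12: CDB Mul1=1050 | r0:5,r1:5,r2:155,r3:150,r4:35,r5:25

STATUS = VALUE 155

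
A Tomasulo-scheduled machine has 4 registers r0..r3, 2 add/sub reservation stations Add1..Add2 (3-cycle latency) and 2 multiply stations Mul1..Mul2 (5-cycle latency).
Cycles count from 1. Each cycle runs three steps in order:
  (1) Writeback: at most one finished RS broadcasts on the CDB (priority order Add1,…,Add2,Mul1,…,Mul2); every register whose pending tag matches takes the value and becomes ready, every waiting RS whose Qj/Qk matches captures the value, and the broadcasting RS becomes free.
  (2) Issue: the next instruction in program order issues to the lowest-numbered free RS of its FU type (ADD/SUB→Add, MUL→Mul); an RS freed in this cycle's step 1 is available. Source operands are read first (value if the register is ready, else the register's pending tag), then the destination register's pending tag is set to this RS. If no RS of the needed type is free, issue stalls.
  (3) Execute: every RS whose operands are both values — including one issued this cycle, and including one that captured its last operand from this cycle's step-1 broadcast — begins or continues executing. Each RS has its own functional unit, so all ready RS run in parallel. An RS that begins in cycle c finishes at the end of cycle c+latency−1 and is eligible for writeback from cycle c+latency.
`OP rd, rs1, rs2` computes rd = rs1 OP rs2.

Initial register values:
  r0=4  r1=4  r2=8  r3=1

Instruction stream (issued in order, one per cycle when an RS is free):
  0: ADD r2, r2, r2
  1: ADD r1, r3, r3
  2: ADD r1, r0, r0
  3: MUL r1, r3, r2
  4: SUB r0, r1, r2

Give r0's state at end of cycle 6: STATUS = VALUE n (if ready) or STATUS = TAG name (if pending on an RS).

cycle 1: issue ADD r2<-Add1 // r0:4,r1:4,r2:Add1,r3:1
cycle 2: issue ADD r1<-Add2 // r0:4,r1:Add2,r2:Add1,r3:1
cycle 3: stall // r0:4,r1:Add2,r2:Add1,r3:1
cycle 4: CDB Add1=16; issue ADD r1<-Add1 // r0:4,r1:Add1,r2:16,r3:1
cycle 5: CDB Add2=2; issue MUL r1<-Mul1 // r0:4,r1:Mul1,r2:16,r3:1
cycle 6: issue SUB r0<-Add2 // r0:Add2,r1:Mul1,r2:16,r3:1

STATUS = TAG Add2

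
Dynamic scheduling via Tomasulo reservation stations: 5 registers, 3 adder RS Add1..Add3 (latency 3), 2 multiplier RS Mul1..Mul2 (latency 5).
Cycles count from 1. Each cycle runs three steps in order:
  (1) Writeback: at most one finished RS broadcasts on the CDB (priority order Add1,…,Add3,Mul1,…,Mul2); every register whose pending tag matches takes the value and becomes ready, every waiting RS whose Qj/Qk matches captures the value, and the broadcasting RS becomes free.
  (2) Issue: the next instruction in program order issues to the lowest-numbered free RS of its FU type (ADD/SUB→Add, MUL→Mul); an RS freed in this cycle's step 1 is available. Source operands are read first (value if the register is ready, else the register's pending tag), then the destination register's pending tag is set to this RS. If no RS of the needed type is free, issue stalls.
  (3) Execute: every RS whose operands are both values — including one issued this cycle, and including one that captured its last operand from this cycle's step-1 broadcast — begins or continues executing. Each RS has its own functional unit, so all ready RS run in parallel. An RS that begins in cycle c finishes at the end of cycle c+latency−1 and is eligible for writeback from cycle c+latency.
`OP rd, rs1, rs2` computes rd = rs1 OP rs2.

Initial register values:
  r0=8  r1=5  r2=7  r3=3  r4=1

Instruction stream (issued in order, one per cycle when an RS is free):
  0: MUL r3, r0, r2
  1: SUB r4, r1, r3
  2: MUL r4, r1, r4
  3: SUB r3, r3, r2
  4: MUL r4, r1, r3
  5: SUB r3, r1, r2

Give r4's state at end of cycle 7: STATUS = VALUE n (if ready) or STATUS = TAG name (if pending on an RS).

  c1: issue MUL r3<-Mul1  regs: r0:8,r1:5,r2:7,r3:Mul1,r4:1
  c2: issue SUB r4<-Add1  regs: r0:8,r1:5,r2:7,r3:Mul1,r4:Add1
  c3: issue MUL r4<-Mul2  regs: r0:8,r1:5,r2:7,r3:Mul1,r4:Mul2
  c4: issue SUB r3<-Add2  regs: r0:8,r1:5,r2:7,r3:Add2,r4:Mul2
  c5: stall  regs: r0:8,r1:5,r2:7,r3:Add2,r4:Mul2
  c6: CDB Mul1=56; issue MUL r4<-Mul1  regs: r0:8,r1:5,r2:7,r3:Add2,r4:Mul1
  c7: issue SUB r3<-Add3  regs: r0:8,r1:5,r2:7,r3:Add3,r4:Mul1

STATUS = TAG Mul1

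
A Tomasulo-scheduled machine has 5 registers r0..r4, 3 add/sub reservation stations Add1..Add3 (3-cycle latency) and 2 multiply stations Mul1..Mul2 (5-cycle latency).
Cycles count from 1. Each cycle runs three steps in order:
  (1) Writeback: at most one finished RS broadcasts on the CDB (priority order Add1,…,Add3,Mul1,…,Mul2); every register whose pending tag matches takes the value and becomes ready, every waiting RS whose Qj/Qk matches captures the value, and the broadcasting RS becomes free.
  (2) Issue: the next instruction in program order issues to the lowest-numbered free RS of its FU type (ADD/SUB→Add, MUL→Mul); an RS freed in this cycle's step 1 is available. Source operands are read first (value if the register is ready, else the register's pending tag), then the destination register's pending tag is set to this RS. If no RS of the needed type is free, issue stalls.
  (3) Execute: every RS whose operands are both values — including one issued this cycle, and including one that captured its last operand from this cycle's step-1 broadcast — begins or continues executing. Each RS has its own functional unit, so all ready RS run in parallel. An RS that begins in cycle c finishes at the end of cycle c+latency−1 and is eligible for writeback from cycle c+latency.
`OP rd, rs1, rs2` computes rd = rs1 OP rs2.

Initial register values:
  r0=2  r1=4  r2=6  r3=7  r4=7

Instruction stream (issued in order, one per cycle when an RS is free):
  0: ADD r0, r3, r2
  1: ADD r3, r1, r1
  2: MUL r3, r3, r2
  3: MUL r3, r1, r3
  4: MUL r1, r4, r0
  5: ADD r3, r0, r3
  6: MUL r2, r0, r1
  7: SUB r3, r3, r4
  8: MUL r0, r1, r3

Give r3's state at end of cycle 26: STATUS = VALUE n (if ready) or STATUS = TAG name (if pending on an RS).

c1: issue ADD r0<-Add1 | r0:Add1,r1:4,r2:6,r3:7,r4:7
c2: issue ADD r3<-Add2 | r0:Add1,r1:4,r2:6,r3:Add2,r4:7
c3: issue MUL r3<-Mul1 | r0:Add1,r1:4,r2:6,r3:Mul1,r4:7
c4: CDB Add1=13; issue MUL r3<-Mul2 | r0:13,r1:4,r2:6,r3:Mul2,r4:7
c5: CDB Add2=8; stall | r0:13,r1:4,r2:6,r3:Mul2,r4:7
c6: stall | r0:13,r1:4,r2:6,r3:Mul2,r4:7
c7: stall | r0:13,r1:4,r2:6,r3:Mul2,r4:7
c8: stall | r0:13,r1:4,r2:6,r3:Mul2,r4:7
c9: stall | r0:13,r1:4,r2:6,r3:Mul2,r4:7
c10: CDB Mul1=48; issue MUL r1<-Mul1 | r0:13,r1:Mul1,r2:6,r3:Mul2,r4:7
c11: issue ADD r3<-Add1 | r0:13,r1:Mul1,r2:6,r3:Add1,r4:7
c12: stall | r0:13,r1:Mul1,r2:6,r3:Add1,r4:7
c13: stall | r0:13,r1:Mul1,r2:6,r3:Add1,r4:7
c14: stall | r0:13,r1:Mul1,r2:6,r3:Add1,r4:7
c15: CDB Mul1=91; issue MUL r2<-Mul1 | r0:13,r1:91,r2:Mul1,r3:Add1,r4:7
c16: CDB Mul2=192; issue SUB r3<-Add2 | r0:13,r1:91,r2:Mul1,r3:Add2,r4:7
c17: issue MUL r0<-Mul2 | r0:Mul2,r1:91,r2:Mul1,r3:Add2,r4:7
c18: - | r0:Mul2,r1:91,r2:Mul1,r3:Add2,r4:7
c19: CDB Add1=205 | r0:Mul2,r1:91,r2:Mul1,r3:Add2,r4:7
c20: CDB Mul1=1183 | r0:Mul2,r1:91,r2:1183,r3:Add2,r4:7
c21: - | r0:Mul2,r1:91,r2:1183,r3:Add2,r4:7
c22: CDB Add2=198 | r0:Mul2,r1:91,r2:1183,r3:198,r4:7
c23: - | r0:Mul2,r1:91,r2:1183,r3:198,r4:7
c24: - | r0:Mul2,r1:91,r2:1183,r3:198,r4:7
c25: - | r0:Mul2,r1:91,r2:1183,r3:198,r4:7
c26: - | r0:Mul2,r1:91,r2:1183,r3:198,r4:7

STATUS = VALUE 198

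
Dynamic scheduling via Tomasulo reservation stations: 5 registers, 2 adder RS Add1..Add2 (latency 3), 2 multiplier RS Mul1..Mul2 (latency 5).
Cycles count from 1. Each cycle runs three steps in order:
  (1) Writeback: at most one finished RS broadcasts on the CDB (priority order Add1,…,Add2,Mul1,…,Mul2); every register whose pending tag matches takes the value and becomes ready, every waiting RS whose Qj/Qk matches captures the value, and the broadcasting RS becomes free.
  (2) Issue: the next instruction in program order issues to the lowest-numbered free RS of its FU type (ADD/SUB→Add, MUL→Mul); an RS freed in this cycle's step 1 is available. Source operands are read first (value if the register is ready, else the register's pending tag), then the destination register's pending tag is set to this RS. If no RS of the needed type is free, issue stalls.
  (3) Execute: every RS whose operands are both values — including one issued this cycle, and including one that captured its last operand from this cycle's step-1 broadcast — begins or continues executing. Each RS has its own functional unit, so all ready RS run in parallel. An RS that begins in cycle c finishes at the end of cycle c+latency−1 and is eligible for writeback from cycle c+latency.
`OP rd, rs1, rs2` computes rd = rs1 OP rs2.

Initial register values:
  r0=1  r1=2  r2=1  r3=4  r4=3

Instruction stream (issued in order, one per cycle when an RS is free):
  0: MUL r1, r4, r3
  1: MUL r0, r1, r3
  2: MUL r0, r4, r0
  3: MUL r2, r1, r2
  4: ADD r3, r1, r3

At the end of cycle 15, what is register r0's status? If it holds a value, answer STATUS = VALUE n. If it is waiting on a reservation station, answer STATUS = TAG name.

STATUS = TAG Mul1

c1: issue MUL r1<-Mul1 | r0:1,r1:Mul1,r2:1,r3:4,r4:3
c2: issue MUL r0<-Mul2 | r0:Mul2,r1:Mul1,r2:1,r3:4,r4:3
c3: stall | r0:Mul2,r1:Mul1,r2:1,r3:4,r4:3
c4: stall | r0:Mul2,r1:Mul1,r2:1,r3:4,r4:3
c5: stall | r0:Mul2,r1:Mul1,r2:1,r3:4,r4:3
c6: CDB Mul1=12; issue MUL r0<-Mul1 | r0:Mul1,r1:12,r2:1,r3:4,r4:3
c7: stall | r0:Mul1,r1:12,r2:1,r3:4,r4:3
c8: stall | r0:Mul1,r1:12,r2:1,r3:4,r4:3
c9: stall | r0:Mul1,r1:12,r2:1,r3:4,r4:3
c10: stall | r0:Mul1,r1:12,r2:1,r3:4,r4:3
c11: CDB Mul2=48; issue MUL r2<-Mul2 | r0:Mul1,r1:12,r2:Mul2,r3:4,r4:3
c12: issue ADD r3<-Add1 | r0:Mul1,r1:12,r2:Mul2,r3:Add1,r4:3
c13: - | r0:Mul1,r1:12,r2:Mul2,r3:Add1,r4:3
c14: - | r0:Mul1,r1:12,r2:Mul2,r3:Add1,r4:3
c15: CDB Add1=16 | r0:Mul1,r1:12,r2:Mul2,r3:16,r4:3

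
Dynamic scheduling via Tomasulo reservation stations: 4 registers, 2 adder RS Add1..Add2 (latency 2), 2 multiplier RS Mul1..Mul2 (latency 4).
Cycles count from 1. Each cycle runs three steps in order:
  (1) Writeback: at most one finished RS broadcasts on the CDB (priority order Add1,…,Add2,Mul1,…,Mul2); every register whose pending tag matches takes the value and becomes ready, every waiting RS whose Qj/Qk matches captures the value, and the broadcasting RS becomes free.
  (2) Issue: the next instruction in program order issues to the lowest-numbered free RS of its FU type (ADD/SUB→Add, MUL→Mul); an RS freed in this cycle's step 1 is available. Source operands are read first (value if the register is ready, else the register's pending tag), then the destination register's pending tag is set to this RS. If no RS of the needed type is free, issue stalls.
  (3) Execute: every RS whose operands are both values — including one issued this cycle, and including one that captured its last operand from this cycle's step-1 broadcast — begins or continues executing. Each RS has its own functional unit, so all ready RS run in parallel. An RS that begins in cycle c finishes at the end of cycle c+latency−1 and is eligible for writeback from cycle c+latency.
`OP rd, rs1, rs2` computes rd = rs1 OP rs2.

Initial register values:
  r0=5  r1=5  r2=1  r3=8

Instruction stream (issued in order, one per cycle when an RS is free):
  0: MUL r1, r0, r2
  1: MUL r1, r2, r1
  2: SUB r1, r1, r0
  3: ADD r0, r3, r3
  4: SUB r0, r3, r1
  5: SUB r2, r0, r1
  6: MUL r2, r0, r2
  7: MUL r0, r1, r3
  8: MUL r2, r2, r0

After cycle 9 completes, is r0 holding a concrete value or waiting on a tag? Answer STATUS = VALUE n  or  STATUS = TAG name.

c1: issue MUL r1<-Mul1 | r0:5,r1:Mul1,r2:1,r3:8
c2: issue MUL r1<-Mul2 | r0:5,r1:Mul2,r2:1,r3:8
c3: issue SUB r1<-Add1 | r0:5,r1:Add1,r2:1,r3:8
c4: issue ADD r0<-Add2 | r0:Add2,r1:Add1,r2:1,r3:8
c5: CDB Mul1=5; stall | r0:Add2,r1:Add1,r2:1,r3:8
c6: CDB Add2=16; issue SUB r0<-Add2 | r0:Add2,r1:Add1,r2:1,r3:8
c7: stall | r0:Add2,r1:Add1,r2:1,r3:8
c8: stall | r0:Add2,r1:Add1,r2:1,r3:8
c9: CDB Mul2=5; stall | r0:Add2,r1:Add1,r2:1,r3:8

STATUS = TAG Add2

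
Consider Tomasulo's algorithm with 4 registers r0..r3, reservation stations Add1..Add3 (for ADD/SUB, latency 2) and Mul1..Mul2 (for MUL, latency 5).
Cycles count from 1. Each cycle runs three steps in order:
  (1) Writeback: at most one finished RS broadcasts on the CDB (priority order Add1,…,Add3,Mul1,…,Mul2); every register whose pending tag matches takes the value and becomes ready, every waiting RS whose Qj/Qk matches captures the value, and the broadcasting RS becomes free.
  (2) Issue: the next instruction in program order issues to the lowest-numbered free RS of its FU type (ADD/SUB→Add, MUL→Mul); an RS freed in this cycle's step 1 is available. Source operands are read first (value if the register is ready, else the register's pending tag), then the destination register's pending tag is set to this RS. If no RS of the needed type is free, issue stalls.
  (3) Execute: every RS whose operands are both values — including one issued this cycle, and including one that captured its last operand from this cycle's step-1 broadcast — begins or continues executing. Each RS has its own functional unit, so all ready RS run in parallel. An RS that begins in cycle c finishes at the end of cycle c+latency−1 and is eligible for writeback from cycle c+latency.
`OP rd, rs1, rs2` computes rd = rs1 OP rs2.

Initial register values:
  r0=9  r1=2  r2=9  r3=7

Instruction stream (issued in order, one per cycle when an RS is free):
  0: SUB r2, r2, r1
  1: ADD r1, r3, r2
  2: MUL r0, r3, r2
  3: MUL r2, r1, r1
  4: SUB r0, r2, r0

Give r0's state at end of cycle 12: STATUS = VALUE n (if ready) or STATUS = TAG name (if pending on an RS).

  c1: issue SUB r2<-Add1  regs: r0:9,r1:2,r2:Add1,r3:7
  c2: issue ADD r1<-Add2  regs: r0:9,r1:Add2,r2:Add1,r3:7
  c3: CDB Add1=7; issue MUL r0<-Mul1  regs: r0:Mul1,r1:Add2,r2:7,r3:7
  c4: issue MUL r2<-Mul2  regs: r0:Mul1,r1:Add2,r2:Mul2,r3:7
  c5: CDB Add2=14; issue SUB r0<-Add1  regs: r0:Add1,r1:14,r2:Mul2,r3:7
  c6: -  regs: r0:Add1,r1:14,r2:Mul2,r3:7
  c7: -  regs: r0:Add1,r1:14,r2:Mul2,r3:7
  c8: CDB Mul1=49  regs: r0:Add1,r1:14,r2:Mul2,r3:7
  c9: -  regs: r0:Add1,r1:14,r2:Mul2,r3:7
  c10: CDB Mul2=196  regs: r0:Add1,r1:14,r2:196,r3:7
  c11: -  regs: r0:Add1,r1:14,r2:196,r3:7
  c12: CDB Add1=147  regs: r0:147,r1:14,r2:196,r3:7

STATUS = VALUE 147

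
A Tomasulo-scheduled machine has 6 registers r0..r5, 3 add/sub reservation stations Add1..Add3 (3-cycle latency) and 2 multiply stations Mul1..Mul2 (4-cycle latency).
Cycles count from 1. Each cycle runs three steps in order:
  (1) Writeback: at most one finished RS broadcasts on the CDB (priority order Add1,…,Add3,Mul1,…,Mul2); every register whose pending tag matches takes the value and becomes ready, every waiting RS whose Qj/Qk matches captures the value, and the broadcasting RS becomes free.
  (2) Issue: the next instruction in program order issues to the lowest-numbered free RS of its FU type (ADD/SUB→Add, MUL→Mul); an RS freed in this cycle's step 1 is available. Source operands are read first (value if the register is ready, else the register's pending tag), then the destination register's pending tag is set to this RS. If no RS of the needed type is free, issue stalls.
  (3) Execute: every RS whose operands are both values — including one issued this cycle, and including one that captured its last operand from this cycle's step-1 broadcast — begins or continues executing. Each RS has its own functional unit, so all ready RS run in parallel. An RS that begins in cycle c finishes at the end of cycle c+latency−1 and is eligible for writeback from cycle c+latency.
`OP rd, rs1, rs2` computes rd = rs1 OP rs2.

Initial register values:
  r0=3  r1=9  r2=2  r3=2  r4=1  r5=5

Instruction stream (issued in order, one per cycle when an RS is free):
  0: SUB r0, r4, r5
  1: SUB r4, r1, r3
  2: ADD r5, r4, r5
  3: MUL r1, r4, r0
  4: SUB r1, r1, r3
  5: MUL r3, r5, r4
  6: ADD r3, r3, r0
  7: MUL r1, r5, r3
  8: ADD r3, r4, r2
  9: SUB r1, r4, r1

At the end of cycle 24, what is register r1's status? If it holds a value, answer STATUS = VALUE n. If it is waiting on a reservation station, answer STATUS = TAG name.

STATUS = VALUE -953

c1: issue SUB r0<-Add1 | r0:Add1,r1:9,r2:2,r3:2,r4:1,r5:5
c2: issue SUB r4<-Add2 | r0:Add1,r1:9,r2:2,r3:2,r4:Add2,r5:5
c3: issue ADD r5<-Add3 | r0:Add1,r1:9,r2:2,r3:2,r4:Add2,r5:Add3
c4: CDB Add1=-4; issue MUL r1<-Mul1 | r0:-4,r1:Mul1,r2:2,r3:2,r4:Add2,r5:Add3
c5: CDB Add2=7; issue SUB r1<-Add1 | r0:-4,r1:Add1,r2:2,r3:2,r4:7,r5:Add3
c6: issue MUL r3<-Mul2 | r0:-4,r1:Add1,r2:2,r3:Mul2,r4:7,r5:Add3
c7: issue ADD r3<-Add2 | r0:-4,r1:Add1,r2:2,r3:Add2,r4:7,r5:Add3
c8: CDB Add3=12; stall | r0:-4,r1:Add1,r2:2,r3:Add2,r4:7,r5:12
c9: CDB Mul1=-28; issue MUL r1<-Mul1 | r0:-4,r1:Mul1,r2:2,r3:Add2,r4:7,r5:12
c10: issue ADD r3<-Add3 | r0:-4,r1:Mul1,r2:2,r3:Add3,r4:7,r5:12
c11: stall | r0:-4,r1:Mul1,r2:2,r3:Add3,r4:7,r5:12
c12: CDB Add1=-30; issue SUB r1<-Add1 | r0:-4,r1:Add1,r2:2,r3:Add3,r4:7,r5:12
c13: CDB Add3=9 | r0:-4,r1:Add1,r2:2,r3:9,r4:7,r5:12
c14: CDB Mul2=84 | r0:-4,r1:Add1,r2:2,r3:9,r4:7,r5:12
c15: - | r0:-4,r1:Add1,r2:2,r3:9,r4:7,r5:12
c16: - | r0:-4,r1:Add1,r2:2,r3:9,r4:7,r5:12
c17: CDB Add2=80 | r0:-4,r1:Add1,r2:2,r3:9,r4:7,r5:12
c18: - | r0:-4,r1:Add1,r2:2,r3:9,r4:7,r5:12
c19: - | r0:-4,r1:Add1,r2:2,r3:9,r4:7,r5:12
c20: - | r0:-4,r1:Add1,r2:2,r3:9,r4:7,r5:12
c21: CDB Mul1=960 | r0:-4,r1:Add1,r2:2,r3:9,r4:7,r5:12
c22: - | r0:-4,r1:Add1,r2:2,r3:9,r4:7,r5:12
c23: - | r0:-4,r1:Add1,r2:2,r3:9,r4:7,r5:12
c24: CDB Add1=-953 | r0:-4,r1:-953,r2:2,r3:9,r4:7,r5:12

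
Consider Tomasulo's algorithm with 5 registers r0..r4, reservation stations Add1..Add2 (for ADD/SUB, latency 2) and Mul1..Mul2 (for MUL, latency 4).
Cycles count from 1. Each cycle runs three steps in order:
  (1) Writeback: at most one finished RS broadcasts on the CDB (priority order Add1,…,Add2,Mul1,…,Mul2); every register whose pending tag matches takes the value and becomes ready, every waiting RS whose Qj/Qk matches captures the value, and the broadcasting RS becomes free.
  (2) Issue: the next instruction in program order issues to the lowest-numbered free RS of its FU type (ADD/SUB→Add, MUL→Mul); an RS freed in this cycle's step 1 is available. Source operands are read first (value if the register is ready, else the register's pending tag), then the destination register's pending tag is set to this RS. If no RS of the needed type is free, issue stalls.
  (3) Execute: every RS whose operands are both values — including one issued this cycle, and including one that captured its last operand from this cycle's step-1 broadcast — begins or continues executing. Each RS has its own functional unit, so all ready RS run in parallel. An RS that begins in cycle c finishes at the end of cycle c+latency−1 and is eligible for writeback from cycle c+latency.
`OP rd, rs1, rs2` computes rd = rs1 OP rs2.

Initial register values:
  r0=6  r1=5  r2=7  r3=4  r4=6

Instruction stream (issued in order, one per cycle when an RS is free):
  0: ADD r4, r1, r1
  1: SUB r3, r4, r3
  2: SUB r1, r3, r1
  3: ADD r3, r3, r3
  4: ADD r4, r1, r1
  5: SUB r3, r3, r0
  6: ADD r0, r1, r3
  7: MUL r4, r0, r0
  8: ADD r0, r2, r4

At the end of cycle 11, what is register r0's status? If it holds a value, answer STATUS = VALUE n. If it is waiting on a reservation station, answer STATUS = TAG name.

cycle 1: issue ADD r4<-Add1 // r0:6,r1:5,r2:7,r3:4,r4:Add1
cycle 2: issue SUB r3<-Add2 // r0:6,r1:5,r2:7,r3:Add2,r4:Add1
cycle 3: CDB Add1=10; issue SUB r1<-Add1 // r0:6,r1:Add1,r2:7,r3:Add2,r4:10
cycle 4: stall // r0:6,r1:Add1,r2:7,r3:Add2,r4:10
cycle 5: CDB Add2=6; issue ADD r3<-Add2 // r0:6,r1:Add1,r2:7,r3:Add2,r4:10
cycle 6: stall // r0:6,r1:Add1,r2:7,r3:Add2,r4:10
cycle 7: CDB Add1=1; issue ADD r4<-Add1 // r0:6,r1:1,r2:7,r3:Add2,r4:Add1
cycle 8: CDB Add2=12; issue SUB r3<-Add2 // r0:6,r1:1,r2:7,r3:Add2,r4:Add1
cycle 9: CDB Add1=2; issue ADD r0<-Add1 // r0:Add1,r1:1,r2:7,r3:Add2,r4:2
cycle 10: CDB Add2=6; issue MUL r4<-Mul1 // r0:Add1,r1:1,r2:7,r3:6,r4:Mul1
cycle 11: issue ADD r0<-Add2 // r0:Add2,r1:1,r2:7,r3:6,r4:Mul1

STATUS = TAG Add2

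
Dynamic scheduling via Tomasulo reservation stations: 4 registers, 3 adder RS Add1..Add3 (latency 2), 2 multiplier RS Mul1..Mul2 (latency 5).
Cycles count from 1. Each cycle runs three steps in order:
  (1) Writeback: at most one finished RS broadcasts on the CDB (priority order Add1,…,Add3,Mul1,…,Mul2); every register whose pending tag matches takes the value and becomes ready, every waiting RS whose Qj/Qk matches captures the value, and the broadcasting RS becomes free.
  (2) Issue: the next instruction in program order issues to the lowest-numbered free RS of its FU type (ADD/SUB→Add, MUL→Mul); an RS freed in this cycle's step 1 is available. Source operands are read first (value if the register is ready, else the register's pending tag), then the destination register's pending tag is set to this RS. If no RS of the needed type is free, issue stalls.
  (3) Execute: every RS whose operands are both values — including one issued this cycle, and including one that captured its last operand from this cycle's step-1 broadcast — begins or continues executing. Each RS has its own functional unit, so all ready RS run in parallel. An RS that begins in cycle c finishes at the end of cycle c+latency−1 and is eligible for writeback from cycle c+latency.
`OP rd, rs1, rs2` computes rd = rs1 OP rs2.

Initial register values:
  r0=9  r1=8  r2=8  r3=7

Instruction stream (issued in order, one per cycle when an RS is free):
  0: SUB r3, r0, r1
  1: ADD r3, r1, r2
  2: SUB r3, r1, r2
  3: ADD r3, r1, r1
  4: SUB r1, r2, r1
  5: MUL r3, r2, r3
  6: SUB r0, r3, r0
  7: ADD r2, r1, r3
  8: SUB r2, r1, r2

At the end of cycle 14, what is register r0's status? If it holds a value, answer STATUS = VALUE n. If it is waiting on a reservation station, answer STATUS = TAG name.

  c1: issue SUB r3<-Add1  regs: r0:9,r1:8,r2:8,r3:Add1
  c2: issue ADD r3<-Add2  regs: r0:9,r1:8,r2:8,r3:Add2
  c3: CDB Add1=1; issue SUB r3<-Add1  regs: r0:9,r1:8,r2:8,r3:Add1
  c4: CDB Add2=16; issue ADD r3<-Add2  regs: r0:9,r1:8,r2:8,r3:Add2
  c5: CDB Add1=0; issue SUB r1<-Add1  regs: r0:9,r1:Add1,r2:8,r3:Add2
  c6: CDB Add2=16; issue MUL r3<-Mul1  regs: r0:9,r1:Add1,r2:8,r3:Mul1
  c7: CDB Add1=0; issue SUB r0<-Add1  regs: r0:Add1,r1:0,r2:8,r3:Mul1
  c8: issue ADD r2<-Add2  regs: r0:Add1,r1:0,r2:Add2,r3:Mul1
  c9: issue SUB r2<-Add3  regs: r0:Add1,r1:0,r2:Add3,r3:Mul1
  c10: -  regs: r0:Add1,r1:0,r2:Add3,r3:Mul1
  c11: CDB Mul1=128  regs: r0:Add1,r1:0,r2:Add3,r3:128
  c12: -  regs: r0:Add1,r1:0,r2:Add3,r3:128
  c13: CDB Add1=119  regs: r0:119,r1:0,r2:Add3,r3:128
  c14: CDB Add2=128  regs: r0:119,r1:0,r2:Add3,r3:128

STATUS = VALUE 119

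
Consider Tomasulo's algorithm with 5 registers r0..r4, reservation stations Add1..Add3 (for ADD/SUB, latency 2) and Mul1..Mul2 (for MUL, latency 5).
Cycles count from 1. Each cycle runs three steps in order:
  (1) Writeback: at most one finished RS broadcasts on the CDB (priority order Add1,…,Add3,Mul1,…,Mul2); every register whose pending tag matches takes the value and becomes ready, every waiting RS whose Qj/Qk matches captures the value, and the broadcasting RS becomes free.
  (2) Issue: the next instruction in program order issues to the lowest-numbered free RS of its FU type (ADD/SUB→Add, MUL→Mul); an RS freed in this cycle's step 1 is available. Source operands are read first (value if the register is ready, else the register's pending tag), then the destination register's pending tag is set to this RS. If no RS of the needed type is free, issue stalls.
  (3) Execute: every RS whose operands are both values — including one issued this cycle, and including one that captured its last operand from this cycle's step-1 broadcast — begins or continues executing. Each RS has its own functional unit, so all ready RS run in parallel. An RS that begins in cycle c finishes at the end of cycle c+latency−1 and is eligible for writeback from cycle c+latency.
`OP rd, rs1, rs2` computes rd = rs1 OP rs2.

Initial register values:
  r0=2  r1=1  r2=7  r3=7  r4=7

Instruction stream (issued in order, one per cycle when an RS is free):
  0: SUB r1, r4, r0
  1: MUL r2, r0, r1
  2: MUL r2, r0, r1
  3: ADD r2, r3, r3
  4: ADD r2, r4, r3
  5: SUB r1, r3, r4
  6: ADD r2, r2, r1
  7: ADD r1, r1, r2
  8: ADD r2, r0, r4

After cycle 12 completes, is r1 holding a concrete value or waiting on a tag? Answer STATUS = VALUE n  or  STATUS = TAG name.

STATUS = VALUE 14

c1: issue SUB r1<-Add1 | r0:2,r1:Add1,r2:7,r3:7,r4:7
c2: issue MUL r2<-Mul1 | r0:2,r1:Add1,r2:Mul1,r3:7,r4:7
c3: CDB Add1=5; issue MUL r2<-Mul2 | r0:2,r1:5,r2:Mul2,r3:7,r4:7
c4: issue ADD r2<-Add1 | r0:2,r1:5,r2:Add1,r3:7,r4:7
c5: issue ADD r2<-Add2 | r0:2,r1:5,r2:Add2,r3:7,r4:7
c6: CDB Add1=14; issue SUB r1<-Add1 | r0:2,r1:Add1,r2:Add2,r3:7,r4:7
c7: CDB Add2=14; issue ADD r2<-Add2 | r0:2,r1:Add1,r2:Add2,r3:7,r4:7
c8: CDB Add1=0; issue ADD r1<-Add1 | r0:2,r1:Add1,r2:Add2,r3:7,r4:7
c9: CDB Mul1=10; issue ADD r2<-Add3 | r0:2,r1:Add1,r2:Add3,r3:7,r4:7
c10: CDB Add2=14 | r0:2,r1:Add1,r2:Add3,r3:7,r4:7
c11: CDB Add3=9 | r0:2,r1:Add1,r2:9,r3:7,r4:7
c12: CDB Add1=14 | r0:2,r1:14,r2:9,r3:7,r4:7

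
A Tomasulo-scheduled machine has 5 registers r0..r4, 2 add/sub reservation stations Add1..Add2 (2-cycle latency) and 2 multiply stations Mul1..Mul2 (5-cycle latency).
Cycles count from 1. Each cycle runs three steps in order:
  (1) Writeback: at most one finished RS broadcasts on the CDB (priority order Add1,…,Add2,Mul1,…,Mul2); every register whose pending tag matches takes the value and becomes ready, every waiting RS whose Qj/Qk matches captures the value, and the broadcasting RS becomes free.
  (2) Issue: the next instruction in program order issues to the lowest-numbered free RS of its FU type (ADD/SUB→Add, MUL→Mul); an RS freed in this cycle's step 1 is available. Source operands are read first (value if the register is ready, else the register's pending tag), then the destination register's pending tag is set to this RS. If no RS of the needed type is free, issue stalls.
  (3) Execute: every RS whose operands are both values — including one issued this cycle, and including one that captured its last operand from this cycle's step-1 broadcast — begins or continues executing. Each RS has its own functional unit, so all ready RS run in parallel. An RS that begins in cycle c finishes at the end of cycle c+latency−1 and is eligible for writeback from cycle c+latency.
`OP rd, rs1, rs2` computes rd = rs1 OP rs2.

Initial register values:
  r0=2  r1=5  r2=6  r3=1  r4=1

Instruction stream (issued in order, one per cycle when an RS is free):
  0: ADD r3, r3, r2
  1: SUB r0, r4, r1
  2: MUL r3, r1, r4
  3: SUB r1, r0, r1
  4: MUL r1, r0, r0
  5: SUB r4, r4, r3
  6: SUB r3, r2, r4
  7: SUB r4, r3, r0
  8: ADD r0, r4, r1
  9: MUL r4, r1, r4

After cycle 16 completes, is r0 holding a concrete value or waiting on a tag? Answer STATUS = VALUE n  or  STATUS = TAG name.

STATUS = VALUE 30

cycle 1: issue ADD r3<-Add1 // r0:2,r1:5,r2:6,r3:Add1,r4:1
cycle 2: issue SUB r0<-Add2 // r0:Add2,r1:5,r2:6,r3:Add1,r4:1
cycle 3: CDB Add1=7; issue MUL r3<-Mul1 // r0:Add2,r1:5,r2:6,r3:Mul1,r4:1
cycle 4: CDB Add2=-4; issue SUB r1<-Add1 // r0:-4,r1:Add1,r2:6,r3:Mul1,r4:1
cycle 5: issue MUL r1<-Mul2 // r0:-4,r1:Mul2,r2:6,r3:Mul1,r4:1
cycle 6: CDB Add1=-9; issue SUB r4<-Add1 // r0:-4,r1:Mul2,r2:6,r3:Mul1,r4:Add1
cycle 7: issue SUB r3<-Add2 // r0:-4,r1:Mul2,r2:6,r3:Add2,r4:Add1
cycle 8: CDB Mul1=5; stall // r0:-4,r1:Mul2,r2:6,r3:Add2,r4:Add1
cycle 9: stall // r0:-4,r1:Mul2,r2:6,r3:Add2,r4:Add1
cycle 10: CDB Add1=-4; issue SUB r4<-Add1 // r0:-4,r1:Mul2,r2:6,r3:Add2,r4:Add1
cycle 11: CDB Mul2=16; stall // r0:-4,r1:16,r2:6,r3:Add2,r4:Add1
cycle 12: CDB Add2=10; issue ADD r0<-Add2 // r0:Add2,r1:16,r2:6,r3:10,r4:Add1
cycle 13: issue MUL r4<-Mul1 // r0:Add2,r1:16,r2:6,r3:10,r4:Mul1
cycle 14: CDB Add1=14 // r0:Add2,r1:16,r2:6,r3:10,r4:Mul1
cycle 15: - // r0:Add2,r1:16,r2:6,r3:10,r4:Mul1
cycle 16: CDB Add2=30 // r0:30,r1:16,r2:6,r3:10,r4:Mul1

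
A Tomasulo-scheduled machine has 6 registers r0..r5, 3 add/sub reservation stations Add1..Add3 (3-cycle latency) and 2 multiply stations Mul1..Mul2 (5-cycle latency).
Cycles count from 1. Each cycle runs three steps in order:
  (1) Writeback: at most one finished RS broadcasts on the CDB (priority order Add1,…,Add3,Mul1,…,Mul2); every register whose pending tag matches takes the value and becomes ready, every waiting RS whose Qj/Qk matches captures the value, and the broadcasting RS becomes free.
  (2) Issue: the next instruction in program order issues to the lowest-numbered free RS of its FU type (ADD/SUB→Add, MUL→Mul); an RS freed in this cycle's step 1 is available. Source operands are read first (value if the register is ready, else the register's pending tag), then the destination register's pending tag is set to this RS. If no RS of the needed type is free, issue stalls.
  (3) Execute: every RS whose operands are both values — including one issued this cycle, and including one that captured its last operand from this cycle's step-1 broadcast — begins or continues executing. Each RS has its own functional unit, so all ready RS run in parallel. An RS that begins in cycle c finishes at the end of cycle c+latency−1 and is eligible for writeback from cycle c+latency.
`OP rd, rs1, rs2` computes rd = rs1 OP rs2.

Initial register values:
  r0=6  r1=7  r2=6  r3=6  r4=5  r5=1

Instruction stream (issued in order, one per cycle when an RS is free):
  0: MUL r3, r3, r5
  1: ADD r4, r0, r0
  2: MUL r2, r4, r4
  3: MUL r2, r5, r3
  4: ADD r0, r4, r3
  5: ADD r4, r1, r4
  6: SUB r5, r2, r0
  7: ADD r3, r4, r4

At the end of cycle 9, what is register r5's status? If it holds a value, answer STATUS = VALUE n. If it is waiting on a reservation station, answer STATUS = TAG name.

  c1: issue MUL r3<-Mul1  regs: r0:6,r1:7,r2:6,r3:Mul1,r4:5,r5:1
  c2: issue ADD r4<-Add1  regs: r0:6,r1:7,r2:6,r3:Mul1,r4:Add1,r5:1
  c3: issue MUL r2<-Mul2  regs: r0:6,r1:7,r2:Mul2,r3:Mul1,r4:Add1,r5:1
  c4: stall  regs: r0:6,r1:7,r2:Mul2,r3:Mul1,r4:Add1,r5:1
  c5: CDB Add1=12; stall  regs: r0:6,r1:7,r2:Mul2,r3:Mul1,r4:12,r5:1
  c6: CDB Mul1=6; issue MUL r2<-Mul1  regs: r0:6,r1:7,r2:Mul1,r3:6,r4:12,r5:1
  c7: issue ADD r0<-Add1  regs: r0:Add1,r1:7,r2:Mul1,r3:6,r4:12,r5:1
  c8: issue ADD r4<-Add2  regs: r0:Add1,r1:7,r2:Mul1,r3:6,r4:Add2,r5:1
  c9: issue SUB r5<-Add3  regs: r0:Add1,r1:7,r2:Mul1,r3:6,r4:Add2,r5:Add3

STATUS = TAG Add3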